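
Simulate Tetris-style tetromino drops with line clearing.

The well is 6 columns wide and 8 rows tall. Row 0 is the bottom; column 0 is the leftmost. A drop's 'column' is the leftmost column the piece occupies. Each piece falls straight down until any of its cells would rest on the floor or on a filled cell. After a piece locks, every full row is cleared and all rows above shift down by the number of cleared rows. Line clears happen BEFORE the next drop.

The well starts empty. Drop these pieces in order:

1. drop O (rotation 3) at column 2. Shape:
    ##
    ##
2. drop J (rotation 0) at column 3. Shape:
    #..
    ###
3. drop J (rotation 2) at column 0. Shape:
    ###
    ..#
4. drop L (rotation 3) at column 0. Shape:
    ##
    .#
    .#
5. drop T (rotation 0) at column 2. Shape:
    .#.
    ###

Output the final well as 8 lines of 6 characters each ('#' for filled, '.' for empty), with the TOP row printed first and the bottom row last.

Answer: ......
##....
.#.#..
.####.
####..
..####
..##..
..##..

Derivation:
Drop 1: O rot3 at col 2 lands with bottom-row=0; cleared 0 line(s) (total 0); column heights now [0 0 2 2 0 0], max=2
Drop 2: J rot0 at col 3 lands with bottom-row=2; cleared 0 line(s) (total 0); column heights now [0 0 2 4 3 3], max=4
Drop 3: J rot2 at col 0 lands with bottom-row=2; cleared 0 line(s) (total 0); column heights now [4 4 4 4 3 3], max=4
Drop 4: L rot3 at col 0 lands with bottom-row=4; cleared 0 line(s) (total 0); column heights now [7 7 4 4 3 3], max=7
Drop 5: T rot0 at col 2 lands with bottom-row=4; cleared 0 line(s) (total 0); column heights now [7 7 5 6 5 3], max=7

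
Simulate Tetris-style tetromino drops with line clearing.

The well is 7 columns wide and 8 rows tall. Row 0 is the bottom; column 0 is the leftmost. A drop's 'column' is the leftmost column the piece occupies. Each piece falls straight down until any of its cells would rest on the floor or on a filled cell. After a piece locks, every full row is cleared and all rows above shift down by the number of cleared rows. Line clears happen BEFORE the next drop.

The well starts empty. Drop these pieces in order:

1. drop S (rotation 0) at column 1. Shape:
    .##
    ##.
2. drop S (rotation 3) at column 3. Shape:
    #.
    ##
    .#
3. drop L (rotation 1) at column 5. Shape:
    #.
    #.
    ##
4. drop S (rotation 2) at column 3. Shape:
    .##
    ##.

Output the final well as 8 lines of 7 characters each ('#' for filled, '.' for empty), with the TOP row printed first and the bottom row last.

Answer: .......
.......
....##.
...##..
...#...
...###.
..####.
.##..##

Derivation:
Drop 1: S rot0 at col 1 lands with bottom-row=0; cleared 0 line(s) (total 0); column heights now [0 1 2 2 0 0 0], max=2
Drop 2: S rot3 at col 3 lands with bottom-row=1; cleared 0 line(s) (total 0); column heights now [0 1 2 4 3 0 0], max=4
Drop 3: L rot1 at col 5 lands with bottom-row=0; cleared 0 line(s) (total 0); column heights now [0 1 2 4 3 3 1], max=4
Drop 4: S rot2 at col 3 lands with bottom-row=4; cleared 0 line(s) (total 0); column heights now [0 1 2 5 6 6 1], max=6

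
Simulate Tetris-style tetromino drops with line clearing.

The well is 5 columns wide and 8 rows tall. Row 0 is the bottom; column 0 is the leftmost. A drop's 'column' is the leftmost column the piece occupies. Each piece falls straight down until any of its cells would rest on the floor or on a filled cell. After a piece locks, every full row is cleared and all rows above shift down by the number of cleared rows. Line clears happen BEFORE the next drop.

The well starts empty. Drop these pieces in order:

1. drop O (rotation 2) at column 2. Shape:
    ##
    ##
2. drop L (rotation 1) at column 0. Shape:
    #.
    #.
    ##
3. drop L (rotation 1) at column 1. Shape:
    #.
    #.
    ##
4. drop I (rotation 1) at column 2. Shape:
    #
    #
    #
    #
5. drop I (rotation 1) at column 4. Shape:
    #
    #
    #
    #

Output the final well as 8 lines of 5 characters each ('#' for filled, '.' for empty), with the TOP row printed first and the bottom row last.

Drop 1: O rot2 at col 2 lands with bottom-row=0; cleared 0 line(s) (total 0); column heights now [0 0 2 2 0], max=2
Drop 2: L rot1 at col 0 lands with bottom-row=0; cleared 0 line(s) (total 0); column heights now [3 1 2 2 0], max=3
Drop 3: L rot1 at col 1 lands with bottom-row=2; cleared 0 line(s) (total 0); column heights now [3 5 3 2 0], max=5
Drop 4: I rot1 at col 2 lands with bottom-row=3; cleared 0 line(s) (total 0); column heights now [3 5 7 2 0], max=7
Drop 5: I rot1 at col 4 lands with bottom-row=0; cleared 1 line(s) (total 1); column heights now [2 4 6 1 3], max=6

Answer: .....
.....
..#..
..#..
.##..
.##.#
###.#
#.###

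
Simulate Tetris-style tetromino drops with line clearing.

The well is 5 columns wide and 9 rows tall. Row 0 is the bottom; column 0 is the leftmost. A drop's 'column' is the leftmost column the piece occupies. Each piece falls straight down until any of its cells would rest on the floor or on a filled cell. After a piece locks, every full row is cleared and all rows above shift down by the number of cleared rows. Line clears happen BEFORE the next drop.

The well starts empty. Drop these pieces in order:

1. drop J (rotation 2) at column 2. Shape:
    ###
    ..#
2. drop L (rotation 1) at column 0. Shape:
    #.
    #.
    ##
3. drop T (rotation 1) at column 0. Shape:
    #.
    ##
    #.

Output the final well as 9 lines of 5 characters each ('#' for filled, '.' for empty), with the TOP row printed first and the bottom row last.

Drop 1: J rot2 at col 2 lands with bottom-row=0; cleared 0 line(s) (total 0); column heights now [0 0 2 2 2], max=2
Drop 2: L rot1 at col 0 lands with bottom-row=0; cleared 0 line(s) (total 0); column heights now [3 1 2 2 2], max=3
Drop 3: T rot1 at col 0 lands with bottom-row=3; cleared 0 line(s) (total 0); column heights now [6 5 2 2 2], max=6

Answer: .....
.....
.....
#....
##...
#....
#....
#.###
##..#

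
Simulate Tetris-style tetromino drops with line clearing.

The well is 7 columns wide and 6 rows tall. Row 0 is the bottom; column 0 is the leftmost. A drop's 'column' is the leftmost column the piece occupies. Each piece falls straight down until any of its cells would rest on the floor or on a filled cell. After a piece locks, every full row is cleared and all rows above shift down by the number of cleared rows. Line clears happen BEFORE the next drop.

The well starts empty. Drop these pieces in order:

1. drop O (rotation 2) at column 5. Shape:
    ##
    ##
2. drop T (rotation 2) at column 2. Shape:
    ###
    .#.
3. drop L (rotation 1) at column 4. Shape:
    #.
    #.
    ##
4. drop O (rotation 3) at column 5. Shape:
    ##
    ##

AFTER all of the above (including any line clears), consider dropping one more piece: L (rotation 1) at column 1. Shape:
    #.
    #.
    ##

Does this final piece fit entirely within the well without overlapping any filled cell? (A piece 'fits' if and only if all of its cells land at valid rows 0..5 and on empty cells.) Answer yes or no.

Answer: yes

Derivation:
Drop 1: O rot2 at col 5 lands with bottom-row=0; cleared 0 line(s) (total 0); column heights now [0 0 0 0 0 2 2], max=2
Drop 2: T rot2 at col 2 lands with bottom-row=0; cleared 0 line(s) (total 0); column heights now [0 0 2 2 2 2 2], max=2
Drop 3: L rot1 at col 4 lands with bottom-row=2; cleared 0 line(s) (total 0); column heights now [0 0 2 2 5 3 2], max=5
Drop 4: O rot3 at col 5 lands with bottom-row=3; cleared 0 line(s) (total 0); column heights now [0 0 2 2 5 5 5], max=5
Test piece L rot1 at col 1 (width 2): heights before test = [0 0 2 2 5 5 5]; fits = True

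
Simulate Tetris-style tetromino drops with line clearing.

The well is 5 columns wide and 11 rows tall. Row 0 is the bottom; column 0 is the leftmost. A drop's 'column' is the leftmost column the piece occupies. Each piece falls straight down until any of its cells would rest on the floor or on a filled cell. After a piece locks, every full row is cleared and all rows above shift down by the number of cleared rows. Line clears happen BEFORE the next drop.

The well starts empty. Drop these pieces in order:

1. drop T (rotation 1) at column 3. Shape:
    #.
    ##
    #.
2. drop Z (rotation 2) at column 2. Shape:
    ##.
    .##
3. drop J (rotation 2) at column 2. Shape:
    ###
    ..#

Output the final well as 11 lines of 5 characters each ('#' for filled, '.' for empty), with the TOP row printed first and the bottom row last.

Answer: .....
.....
.....
.....
.....
..###
..###
...##
...#.
...##
...#.

Derivation:
Drop 1: T rot1 at col 3 lands with bottom-row=0; cleared 0 line(s) (total 0); column heights now [0 0 0 3 2], max=3
Drop 2: Z rot2 at col 2 lands with bottom-row=3; cleared 0 line(s) (total 0); column heights now [0 0 5 5 4], max=5
Drop 3: J rot2 at col 2 lands with bottom-row=4; cleared 0 line(s) (total 0); column heights now [0 0 6 6 6], max=6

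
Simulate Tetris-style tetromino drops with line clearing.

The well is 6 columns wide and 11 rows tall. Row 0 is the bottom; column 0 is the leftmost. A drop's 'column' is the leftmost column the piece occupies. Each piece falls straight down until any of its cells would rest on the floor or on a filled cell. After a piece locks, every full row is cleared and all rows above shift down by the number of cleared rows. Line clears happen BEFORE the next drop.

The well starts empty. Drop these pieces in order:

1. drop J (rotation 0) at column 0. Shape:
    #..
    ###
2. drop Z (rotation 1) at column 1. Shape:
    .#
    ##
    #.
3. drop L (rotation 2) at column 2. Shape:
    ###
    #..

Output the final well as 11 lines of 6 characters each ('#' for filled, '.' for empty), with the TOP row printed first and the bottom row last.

Drop 1: J rot0 at col 0 lands with bottom-row=0; cleared 0 line(s) (total 0); column heights now [2 1 1 0 0 0], max=2
Drop 2: Z rot1 at col 1 lands with bottom-row=1; cleared 0 line(s) (total 0); column heights now [2 3 4 0 0 0], max=4
Drop 3: L rot2 at col 2 lands with bottom-row=4; cleared 0 line(s) (total 0); column heights now [2 3 6 6 6 0], max=6

Answer: ......
......
......
......
......
..###.
..#...
..#...
.##...
##....
###...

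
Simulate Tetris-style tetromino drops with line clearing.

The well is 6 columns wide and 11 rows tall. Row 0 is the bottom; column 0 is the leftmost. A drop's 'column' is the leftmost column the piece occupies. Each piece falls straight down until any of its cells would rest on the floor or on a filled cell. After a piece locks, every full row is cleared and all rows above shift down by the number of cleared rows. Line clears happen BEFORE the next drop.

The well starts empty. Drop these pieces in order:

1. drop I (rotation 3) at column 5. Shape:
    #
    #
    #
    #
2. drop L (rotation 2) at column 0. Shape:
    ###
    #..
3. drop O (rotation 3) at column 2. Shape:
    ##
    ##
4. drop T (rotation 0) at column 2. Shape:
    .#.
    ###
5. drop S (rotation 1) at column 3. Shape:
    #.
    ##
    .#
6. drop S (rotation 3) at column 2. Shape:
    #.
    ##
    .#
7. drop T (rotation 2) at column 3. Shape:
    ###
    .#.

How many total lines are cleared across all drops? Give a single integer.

Drop 1: I rot3 at col 5 lands with bottom-row=0; cleared 0 line(s) (total 0); column heights now [0 0 0 0 0 4], max=4
Drop 2: L rot2 at col 0 lands with bottom-row=0; cleared 0 line(s) (total 0); column heights now [2 2 2 0 0 4], max=4
Drop 3: O rot3 at col 2 lands with bottom-row=2; cleared 0 line(s) (total 0); column heights now [2 2 4 4 0 4], max=4
Drop 4: T rot0 at col 2 lands with bottom-row=4; cleared 0 line(s) (total 0); column heights now [2 2 5 6 5 4], max=6
Drop 5: S rot1 at col 3 lands with bottom-row=5; cleared 0 line(s) (total 0); column heights now [2 2 5 8 7 4], max=8
Drop 6: S rot3 at col 2 lands with bottom-row=8; cleared 0 line(s) (total 0); column heights now [2 2 11 10 7 4], max=11
Drop 7: T rot2 at col 3 lands with bottom-row=9; cleared 0 line(s) (total 0); column heights now [2 2 11 11 11 11], max=11

Answer: 0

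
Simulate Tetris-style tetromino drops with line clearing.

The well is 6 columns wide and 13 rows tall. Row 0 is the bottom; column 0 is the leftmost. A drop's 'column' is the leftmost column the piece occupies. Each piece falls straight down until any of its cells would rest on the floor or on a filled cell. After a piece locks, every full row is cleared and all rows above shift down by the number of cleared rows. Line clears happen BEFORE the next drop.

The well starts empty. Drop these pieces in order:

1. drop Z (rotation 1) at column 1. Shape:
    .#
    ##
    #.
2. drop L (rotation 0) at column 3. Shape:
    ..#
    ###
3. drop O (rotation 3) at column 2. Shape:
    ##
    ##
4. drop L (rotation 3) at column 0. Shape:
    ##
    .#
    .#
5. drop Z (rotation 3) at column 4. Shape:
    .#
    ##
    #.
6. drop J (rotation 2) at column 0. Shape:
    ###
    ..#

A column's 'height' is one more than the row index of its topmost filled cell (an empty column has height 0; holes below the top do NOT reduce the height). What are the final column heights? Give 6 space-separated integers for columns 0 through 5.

Answer: 7 7 7 5 3 4

Derivation:
Drop 1: Z rot1 at col 1 lands with bottom-row=0; cleared 0 line(s) (total 0); column heights now [0 2 3 0 0 0], max=3
Drop 2: L rot0 at col 3 lands with bottom-row=0; cleared 0 line(s) (total 0); column heights now [0 2 3 1 1 2], max=3
Drop 3: O rot3 at col 2 lands with bottom-row=3; cleared 0 line(s) (total 0); column heights now [0 2 5 5 1 2], max=5
Drop 4: L rot3 at col 0 lands with bottom-row=2; cleared 0 line(s) (total 0); column heights now [5 5 5 5 1 2], max=5
Drop 5: Z rot3 at col 4 lands with bottom-row=1; cleared 0 line(s) (total 0); column heights now [5 5 5 5 3 4], max=5
Drop 6: J rot2 at col 0 lands with bottom-row=5; cleared 0 line(s) (total 0); column heights now [7 7 7 5 3 4], max=7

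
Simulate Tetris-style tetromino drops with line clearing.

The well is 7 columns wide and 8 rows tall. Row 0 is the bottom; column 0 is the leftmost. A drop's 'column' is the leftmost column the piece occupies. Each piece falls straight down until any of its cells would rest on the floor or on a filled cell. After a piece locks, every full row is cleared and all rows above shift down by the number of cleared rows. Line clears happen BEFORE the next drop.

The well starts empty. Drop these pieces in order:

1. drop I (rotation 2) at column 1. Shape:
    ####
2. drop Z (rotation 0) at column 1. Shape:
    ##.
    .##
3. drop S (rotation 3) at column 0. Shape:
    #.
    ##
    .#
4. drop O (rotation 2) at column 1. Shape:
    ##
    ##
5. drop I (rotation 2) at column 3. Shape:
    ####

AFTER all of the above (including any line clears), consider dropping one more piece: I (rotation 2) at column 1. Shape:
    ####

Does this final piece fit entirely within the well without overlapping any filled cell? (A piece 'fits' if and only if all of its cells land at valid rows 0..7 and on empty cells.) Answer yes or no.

Answer: yes

Derivation:
Drop 1: I rot2 at col 1 lands with bottom-row=0; cleared 0 line(s) (total 0); column heights now [0 1 1 1 1 0 0], max=1
Drop 2: Z rot0 at col 1 lands with bottom-row=1; cleared 0 line(s) (total 0); column heights now [0 3 3 2 1 0 0], max=3
Drop 3: S rot3 at col 0 lands with bottom-row=3; cleared 0 line(s) (total 0); column heights now [6 5 3 2 1 0 0], max=6
Drop 4: O rot2 at col 1 lands with bottom-row=5; cleared 0 line(s) (total 0); column heights now [6 7 7 2 1 0 0], max=7
Drop 5: I rot2 at col 3 lands with bottom-row=2; cleared 0 line(s) (total 0); column heights now [6 7 7 3 3 3 3], max=7
Test piece I rot2 at col 1 (width 4): heights before test = [6 7 7 3 3 3 3]; fits = True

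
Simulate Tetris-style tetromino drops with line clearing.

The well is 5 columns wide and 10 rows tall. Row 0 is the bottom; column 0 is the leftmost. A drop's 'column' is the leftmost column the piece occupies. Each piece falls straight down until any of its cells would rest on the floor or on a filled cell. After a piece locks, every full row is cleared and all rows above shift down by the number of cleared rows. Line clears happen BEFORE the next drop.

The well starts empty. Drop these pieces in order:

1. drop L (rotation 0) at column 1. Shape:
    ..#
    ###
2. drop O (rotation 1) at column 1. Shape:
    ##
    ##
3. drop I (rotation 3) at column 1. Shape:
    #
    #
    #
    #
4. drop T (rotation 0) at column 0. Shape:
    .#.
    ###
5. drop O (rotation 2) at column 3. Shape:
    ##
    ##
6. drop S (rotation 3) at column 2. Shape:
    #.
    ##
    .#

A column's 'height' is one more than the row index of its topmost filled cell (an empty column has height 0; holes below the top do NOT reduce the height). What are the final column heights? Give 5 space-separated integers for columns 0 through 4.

Drop 1: L rot0 at col 1 lands with bottom-row=0; cleared 0 line(s) (total 0); column heights now [0 1 1 2 0], max=2
Drop 2: O rot1 at col 1 lands with bottom-row=1; cleared 0 line(s) (total 0); column heights now [0 3 3 2 0], max=3
Drop 3: I rot3 at col 1 lands with bottom-row=3; cleared 0 line(s) (total 0); column heights now [0 7 3 2 0], max=7
Drop 4: T rot0 at col 0 lands with bottom-row=7; cleared 0 line(s) (total 0); column heights now [8 9 8 2 0], max=9
Drop 5: O rot2 at col 3 lands with bottom-row=2; cleared 0 line(s) (total 0); column heights now [8 9 8 4 4], max=9
Drop 6: S rot3 at col 2 lands with bottom-row=7; cleared 0 line(s) (total 0); column heights now [8 9 10 9 4], max=10

Answer: 8 9 10 9 4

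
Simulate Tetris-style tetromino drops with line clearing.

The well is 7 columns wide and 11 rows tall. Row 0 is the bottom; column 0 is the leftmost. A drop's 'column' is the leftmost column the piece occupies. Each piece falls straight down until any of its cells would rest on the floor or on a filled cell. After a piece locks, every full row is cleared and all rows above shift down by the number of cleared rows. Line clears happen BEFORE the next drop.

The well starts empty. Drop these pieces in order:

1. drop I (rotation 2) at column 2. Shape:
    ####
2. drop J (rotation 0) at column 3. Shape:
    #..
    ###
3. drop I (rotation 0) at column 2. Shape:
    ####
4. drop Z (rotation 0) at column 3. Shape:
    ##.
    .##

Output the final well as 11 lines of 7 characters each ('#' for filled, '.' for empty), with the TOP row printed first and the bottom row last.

Drop 1: I rot2 at col 2 lands with bottom-row=0; cleared 0 line(s) (total 0); column heights now [0 0 1 1 1 1 0], max=1
Drop 2: J rot0 at col 3 lands with bottom-row=1; cleared 0 line(s) (total 0); column heights now [0 0 1 3 2 2 0], max=3
Drop 3: I rot0 at col 2 lands with bottom-row=3; cleared 0 line(s) (total 0); column heights now [0 0 4 4 4 4 0], max=4
Drop 4: Z rot0 at col 3 lands with bottom-row=4; cleared 0 line(s) (total 0); column heights now [0 0 4 6 6 5 0], max=6

Answer: .......
.......
.......
.......
.......
...##..
....##.
..####.
...#...
...###.
..####.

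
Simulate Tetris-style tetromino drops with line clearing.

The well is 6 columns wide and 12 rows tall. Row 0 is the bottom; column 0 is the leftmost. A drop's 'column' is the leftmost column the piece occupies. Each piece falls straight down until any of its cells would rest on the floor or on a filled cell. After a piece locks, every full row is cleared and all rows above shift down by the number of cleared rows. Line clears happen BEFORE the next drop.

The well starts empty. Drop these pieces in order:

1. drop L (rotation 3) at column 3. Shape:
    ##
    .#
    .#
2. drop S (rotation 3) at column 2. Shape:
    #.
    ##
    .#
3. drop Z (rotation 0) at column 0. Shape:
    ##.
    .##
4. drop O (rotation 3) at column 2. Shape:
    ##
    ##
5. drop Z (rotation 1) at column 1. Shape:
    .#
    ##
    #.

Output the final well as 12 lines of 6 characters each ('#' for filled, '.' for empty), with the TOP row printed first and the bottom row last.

Drop 1: L rot3 at col 3 lands with bottom-row=0; cleared 0 line(s) (total 0); column heights now [0 0 0 3 3 0], max=3
Drop 2: S rot3 at col 2 lands with bottom-row=3; cleared 0 line(s) (total 0); column heights now [0 0 6 5 3 0], max=6
Drop 3: Z rot0 at col 0 lands with bottom-row=6; cleared 0 line(s) (total 0); column heights now [8 8 7 5 3 0], max=8
Drop 4: O rot3 at col 2 lands with bottom-row=7; cleared 0 line(s) (total 0); column heights now [8 8 9 9 3 0], max=9
Drop 5: Z rot1 at col 1 lands with bottom-row=8; cleared 0 line(s) (total 0); column heights now [8 10 11 9 3 0], max=11

Answer: ......
..#...
.##...
.###..
####..
.##...
..#...
..##..
...#..
...##.
....#.
....#.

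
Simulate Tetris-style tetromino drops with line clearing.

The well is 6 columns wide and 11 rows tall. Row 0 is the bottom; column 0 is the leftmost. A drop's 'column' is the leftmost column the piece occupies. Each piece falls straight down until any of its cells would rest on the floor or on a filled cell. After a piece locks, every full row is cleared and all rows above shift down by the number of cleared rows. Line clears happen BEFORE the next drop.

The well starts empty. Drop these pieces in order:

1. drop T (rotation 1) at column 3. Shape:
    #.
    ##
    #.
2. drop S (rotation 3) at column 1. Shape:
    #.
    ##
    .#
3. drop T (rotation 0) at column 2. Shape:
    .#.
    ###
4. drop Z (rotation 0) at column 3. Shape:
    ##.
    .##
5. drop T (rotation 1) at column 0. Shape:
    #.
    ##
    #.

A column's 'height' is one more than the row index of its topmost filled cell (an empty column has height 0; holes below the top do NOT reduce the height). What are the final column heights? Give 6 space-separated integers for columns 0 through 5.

Answer: 5 4 4 6 6 5

Derivation:
Drop 1: T rot1 at col 3 lands with bottom-row=0; cleared 0 line(s) (total 0); column heights now [0 0 0 3 2 0], max=3
Drop 2: S rot3 at col 1 lands with bottom-row=0; cleared 0 line(s) (total 0); column heights now [0 3 2 3 2 0], max=3
Drop 3: T rot0 at col 2 lands with bottom-row=3; cleared 0 line(s) (total 0); column heights now [0 3 4 5 4 0], max=5
Drop 4: Z rot0 at col 3 lands with bottom-row=4; cleared 0 line(s) (total 0); column heights now [0 3 4 6 6 5], max=6
Drop 5: T rot1 at col 0 lands with bottom-row=2; cleared 0 line(s) (total 0); column heights now [5 4 4 6 6 5], max=6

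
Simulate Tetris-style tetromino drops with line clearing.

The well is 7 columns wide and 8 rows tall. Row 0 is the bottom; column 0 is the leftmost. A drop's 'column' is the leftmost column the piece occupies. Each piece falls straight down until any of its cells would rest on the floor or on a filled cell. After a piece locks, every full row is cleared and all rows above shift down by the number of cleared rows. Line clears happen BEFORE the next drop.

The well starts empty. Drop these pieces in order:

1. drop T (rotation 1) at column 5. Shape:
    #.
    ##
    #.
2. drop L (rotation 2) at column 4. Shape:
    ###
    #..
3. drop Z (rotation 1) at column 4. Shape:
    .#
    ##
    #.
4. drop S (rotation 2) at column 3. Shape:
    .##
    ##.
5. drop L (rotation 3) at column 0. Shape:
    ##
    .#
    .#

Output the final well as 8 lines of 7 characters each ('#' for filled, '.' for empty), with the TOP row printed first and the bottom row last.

Drop 1: T rot1 at col 5 lands with bottom-row=0; cleared 0 line(s) (total 0); column heights now [0 0 0 0 0 3 2], max=3
Drop 2: L rot2 at col 4 lands with bottom-row=2; cleared 0 line(s) (total 0); column heights now [0 0 0 0 4 4 4], max=4
Drop 3: Z rot1 at col 4 lands with bottom-row=4; cleared 0 line(s) (total 0); column heights now [0 0 0 0 6 7 4], max=7
Drop 4: S rot2 at col 3 lands with bottom-row=6; cleared 0 line(s) (total 0); column heights now [0 0 0 7 8 8 4], max=8
Drop 5: L rot3 at col 0 lands with bottom-row=0; cleared 0 line(s) (total 0); column heights now [3 3 0 7 8 8 4], max=8

Answer: ....##.
...###.
....##.
....#..
....###
##..##.
.#...##
.#...#.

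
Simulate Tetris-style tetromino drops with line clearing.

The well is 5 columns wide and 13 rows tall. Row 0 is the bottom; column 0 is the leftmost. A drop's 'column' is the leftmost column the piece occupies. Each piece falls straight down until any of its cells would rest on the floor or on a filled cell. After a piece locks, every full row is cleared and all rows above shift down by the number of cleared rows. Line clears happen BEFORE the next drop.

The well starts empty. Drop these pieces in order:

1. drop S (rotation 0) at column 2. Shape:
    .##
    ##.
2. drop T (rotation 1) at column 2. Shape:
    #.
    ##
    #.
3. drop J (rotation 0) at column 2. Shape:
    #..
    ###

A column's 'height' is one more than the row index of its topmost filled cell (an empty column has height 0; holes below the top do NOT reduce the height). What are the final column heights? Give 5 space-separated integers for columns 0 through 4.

Answer: 0 0 6 5 5

Derivation:
Drop 1: S rot0 at col 2 lands with bottom-row=0; cleared 0 line(s) (total 0); column heights now [0 0 1 2 2], max=2
Drop 2: T rot1 at col 2 lands with bottom-row=1; cleared 0 line(s) (total 0); column heights now [0 0 4 3 2], max=4
Drop 3: J rot0 at col 2 lands with bottom-row=4; cleared 0 line(s) (total 0); column heights now [0 0 6 5 5], max=6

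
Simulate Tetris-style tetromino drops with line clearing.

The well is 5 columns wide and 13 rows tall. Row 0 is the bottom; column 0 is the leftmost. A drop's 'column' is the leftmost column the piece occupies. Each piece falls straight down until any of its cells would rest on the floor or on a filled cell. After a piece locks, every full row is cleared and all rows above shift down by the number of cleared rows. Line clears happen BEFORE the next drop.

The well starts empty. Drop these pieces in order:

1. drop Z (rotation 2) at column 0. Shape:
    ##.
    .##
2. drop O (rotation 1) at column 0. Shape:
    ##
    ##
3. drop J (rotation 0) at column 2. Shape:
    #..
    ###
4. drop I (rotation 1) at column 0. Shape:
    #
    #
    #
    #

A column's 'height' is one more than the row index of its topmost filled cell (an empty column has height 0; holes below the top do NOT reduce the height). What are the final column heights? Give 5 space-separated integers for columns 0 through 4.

Drop 1: Z rot2 at col 0 lands with bottom-row=0; cleared 0 line(s) (total 0); column heights now [2 2 1 0 0], max=2
Drop 2: O rot1 at col 0 lands with bottom-row=2; cleared 0 line(s) (total 0); column heights now [4 4 1 0 0], max=4
Drop 3: J rot0 at col 2 lands with bottom-row=1; cleared 1 line(s) (total 1); column heights now [3 3 2 0 0], max=3
Drop 4: I rot1 at col 0 lands with bottom-row=3; cleared 0 line(s) (total 1); column heights now [7 3 2 0 0], max=7

Answer: 7 3 2 0 0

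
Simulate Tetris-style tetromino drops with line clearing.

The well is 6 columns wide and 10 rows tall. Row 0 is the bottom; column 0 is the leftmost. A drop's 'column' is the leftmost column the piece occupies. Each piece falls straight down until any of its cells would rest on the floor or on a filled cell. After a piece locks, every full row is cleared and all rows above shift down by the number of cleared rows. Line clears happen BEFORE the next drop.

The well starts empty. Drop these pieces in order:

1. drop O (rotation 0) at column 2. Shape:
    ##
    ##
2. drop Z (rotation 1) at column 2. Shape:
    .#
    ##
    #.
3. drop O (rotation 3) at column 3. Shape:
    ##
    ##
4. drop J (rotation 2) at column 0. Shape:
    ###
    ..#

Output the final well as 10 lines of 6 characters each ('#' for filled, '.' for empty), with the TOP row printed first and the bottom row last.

Answer: ......
......
......
...##.
#####.
..##..
..##..
..#...
..##..
..##..

Derivation:
Drop 1: O rot0 at col 2 lands with bottom-row=0; cleared 0 line(s) (total 0); column heights now [0 0 2 2 0 0], max=2
Drop 2: Z rot1 at col 2 lands with bottom-row=2; cleared 0 line(s) (total 0); column heights now [0 0 4 5 0 0], max=5
Drop 3: O rot3 at col 3 lands with bottom-row=5; cleared 0 line(s) (total 0); column heights now [0 0 4 7 7 0], max=7
Drop 4: J rot2 at col 0 lands with bottom-row=4; cleared 0 line(s) (total 0); column heights now [6 6 6 7 7 0], max=7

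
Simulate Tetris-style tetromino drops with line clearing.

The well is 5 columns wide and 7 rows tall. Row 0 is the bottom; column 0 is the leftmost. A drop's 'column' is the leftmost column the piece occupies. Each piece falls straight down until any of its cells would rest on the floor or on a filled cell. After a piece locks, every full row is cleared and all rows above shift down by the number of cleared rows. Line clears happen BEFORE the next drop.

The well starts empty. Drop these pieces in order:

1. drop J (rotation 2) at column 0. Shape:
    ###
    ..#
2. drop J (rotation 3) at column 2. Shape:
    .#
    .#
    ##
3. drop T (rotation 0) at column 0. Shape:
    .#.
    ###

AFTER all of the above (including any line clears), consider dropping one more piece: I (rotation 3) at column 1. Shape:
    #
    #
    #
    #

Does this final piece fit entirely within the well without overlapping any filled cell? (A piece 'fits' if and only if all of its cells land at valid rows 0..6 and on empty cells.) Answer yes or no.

Answer: no

Derivation:
Drop 1: J rot2 at col 0 lands with bottom-row=0; cleared 0 line(s) (total 0); column heights now [2 2 2 0 0], max=2
Drop 2: J rot3 at col 2 lands with bottom-row=2; cleared 0 line(s) (total 0); column heights now [2 2 3 5 0], max=5
Drop 3: T rot0 at col 0 lands with bottom-row=3; cleared 0 line(s) (total 0); column heights now [4 5 4 5 0], max=5
Test piece I rot3 at col 1 (width 1): heights before test = [4 5 4 5 0]; fits = False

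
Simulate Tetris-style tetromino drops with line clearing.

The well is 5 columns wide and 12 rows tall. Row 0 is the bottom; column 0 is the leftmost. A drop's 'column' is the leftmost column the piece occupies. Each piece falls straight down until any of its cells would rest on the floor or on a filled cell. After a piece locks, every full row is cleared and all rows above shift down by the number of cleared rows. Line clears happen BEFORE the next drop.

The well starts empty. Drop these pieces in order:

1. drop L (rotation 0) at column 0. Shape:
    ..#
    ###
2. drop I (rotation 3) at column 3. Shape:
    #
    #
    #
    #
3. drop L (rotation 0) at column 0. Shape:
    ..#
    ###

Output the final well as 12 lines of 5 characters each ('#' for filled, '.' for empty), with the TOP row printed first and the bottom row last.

Drop 1: L rot0 at col 0 lands with bottom-row=0; cleared 0 line(s) (total 0); column heights now [1 1 2 0 0], max=2
Drop 2: I rot3 at col 3 lands with bottom-row=0; cleared 0 line(s) (total 0); column heights now [1 1 2 4 0], max=4
Drop 3: L rot0 at col 0 lands with bottom-row=2; cleared 0 line(s) (total 0); column heights now [3 3 4 4 0], max=4

Answer: .....
.....
.....
.....
.....
.....
.....
.....
..##.
####.
..##.
####.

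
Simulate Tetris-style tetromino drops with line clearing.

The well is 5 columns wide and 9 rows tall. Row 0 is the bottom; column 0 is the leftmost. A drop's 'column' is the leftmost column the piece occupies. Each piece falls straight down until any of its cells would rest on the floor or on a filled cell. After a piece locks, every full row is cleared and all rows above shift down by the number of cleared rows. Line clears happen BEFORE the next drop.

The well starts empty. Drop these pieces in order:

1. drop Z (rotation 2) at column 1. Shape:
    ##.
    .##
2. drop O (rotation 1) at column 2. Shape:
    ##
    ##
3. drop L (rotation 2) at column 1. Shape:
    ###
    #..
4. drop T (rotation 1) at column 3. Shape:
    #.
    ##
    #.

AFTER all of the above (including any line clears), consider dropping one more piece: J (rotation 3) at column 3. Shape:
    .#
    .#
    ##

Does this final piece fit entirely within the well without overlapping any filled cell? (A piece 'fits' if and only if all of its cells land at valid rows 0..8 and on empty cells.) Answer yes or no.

Answer: no

Derivation:
Drop 1: Z rot2 at col 1 lands with bottom-row=0; cleared 0 line(s) (total 0); column heights now [0 2 2 1 0], max=2
Drop 2: O rot1 at col 2 lands with bottom-row=2; cleared 0 line(s) (total 0); column heights now [0 2 4 4 0], max=4
Drop 3: L rot2 at col 1 lands with bottom-row=3; cleared 0 line(s) (total 0); column heights now [0 5 5 5 0], max=5
Drop 4: T rot1 at col 3 lands with bottom-row=5; cleared 0 line(s) (total 0); column heights now [0 5 5 8 7], max=8
Test piece J rot3 at col 3 (width 2): heights before test = [0 5 5 8 7]; fits = False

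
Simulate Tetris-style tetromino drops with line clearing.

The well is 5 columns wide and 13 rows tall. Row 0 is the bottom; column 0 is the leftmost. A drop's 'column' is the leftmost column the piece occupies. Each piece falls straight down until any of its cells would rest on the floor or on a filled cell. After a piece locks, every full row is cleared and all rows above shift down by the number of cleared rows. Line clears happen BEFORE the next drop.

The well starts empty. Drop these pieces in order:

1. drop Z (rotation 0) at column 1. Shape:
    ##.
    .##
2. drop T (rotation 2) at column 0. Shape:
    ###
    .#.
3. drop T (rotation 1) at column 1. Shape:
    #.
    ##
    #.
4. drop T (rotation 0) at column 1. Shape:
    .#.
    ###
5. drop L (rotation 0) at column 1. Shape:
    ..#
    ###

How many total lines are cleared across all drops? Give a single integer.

Answer: 0

Derivation:
Drop 1: Z rot0 at col 1 lands with bottom-row=0; cleared 0 line(s) (total 0); column heights now [0 2 2 1 0], max=2
Drop 2: T rot2 at col 0 lands with bottom-row=2; cleared 0 line(s) (total 0); column heights now [4 4 4 1 0], max=4
Drop 3: T rot1 at col 1 lands with bottom-row=4; cleared 0 line(s) (total 0); column heights now [4 7 6 1 0], max=7
Drop 4: T rot0 at col 1 lands with bottom-row=7; cleared 0 line(s) (total 0); column heights now [4 8 9 8 0], max=9
Drop 5: L rot0 at col 1 lands with bottom-row=9; cleared 0 line(s) (total 0); column heights now [4 10 10 11 0], max=11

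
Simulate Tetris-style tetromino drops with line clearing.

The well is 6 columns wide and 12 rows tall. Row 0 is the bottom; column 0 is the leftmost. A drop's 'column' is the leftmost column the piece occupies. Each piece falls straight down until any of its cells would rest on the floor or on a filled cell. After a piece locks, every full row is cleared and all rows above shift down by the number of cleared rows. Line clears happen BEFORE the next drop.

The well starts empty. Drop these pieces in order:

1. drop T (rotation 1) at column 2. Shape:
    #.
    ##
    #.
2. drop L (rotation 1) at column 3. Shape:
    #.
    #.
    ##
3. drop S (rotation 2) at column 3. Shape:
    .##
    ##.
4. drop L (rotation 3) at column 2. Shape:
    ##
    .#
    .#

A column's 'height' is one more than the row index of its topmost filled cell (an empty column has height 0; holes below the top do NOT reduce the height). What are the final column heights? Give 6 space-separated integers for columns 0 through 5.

Answer: 0 0 9 9 7 7

Derivation:
Drop 1: T rot1 at col 2 lands with bottom-row=0; cleared 0 line(s) (total 0); column heights now [0 0 3 2 0 0], max=3
Drop 2: L rot1 at col 3 lands with bottom-row=2; cleared 0 line(s) (total 0); column heights now [0 0 3 5 3 0], max=5
Drop 3: S rot2 at col 3 lands with bottom-row=5; cleared 0 line(s) (total 0); column heights now [0 0 3 6 7 7], max=7
Drop 4: L rot3 at col 2 lands with bottom-row=6; cleared 0 line(s) (total 0); column heights now [0 0 9 9 7 7], max=9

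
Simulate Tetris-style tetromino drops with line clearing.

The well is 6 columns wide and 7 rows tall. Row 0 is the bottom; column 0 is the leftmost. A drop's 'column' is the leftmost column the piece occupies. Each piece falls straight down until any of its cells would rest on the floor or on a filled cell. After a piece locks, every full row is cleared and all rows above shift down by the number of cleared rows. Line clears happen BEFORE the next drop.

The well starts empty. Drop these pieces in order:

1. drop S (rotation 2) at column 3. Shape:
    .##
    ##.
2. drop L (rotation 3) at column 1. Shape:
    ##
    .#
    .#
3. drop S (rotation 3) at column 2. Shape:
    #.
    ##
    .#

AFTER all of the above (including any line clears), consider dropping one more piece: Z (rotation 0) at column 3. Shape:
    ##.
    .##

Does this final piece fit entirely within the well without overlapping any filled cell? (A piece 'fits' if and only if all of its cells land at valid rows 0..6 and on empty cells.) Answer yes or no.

Answer: yes

Derivation:
Drop 1: S rot2 at col 3 lands with bottom-row=0; cleared 0 line(s) (total 0); column heights now [0 0 0 1 2 2], max=2
Drop 2: L rot3 at col 1 lands with bottom-row=0; cleared 0 line(s) (total 0); column heights now [0 3 3 1 2 2], max=3
Drop 3: S rot3 at col 2 lands with bottom-row=2; cleared 0 line(s) (total 0); column heights now [0 3 5 4 2 2], max=5
Test piece Z rot0 at col 3 (width 3): heights before test = [0 3 5 4 2 2]; fits = True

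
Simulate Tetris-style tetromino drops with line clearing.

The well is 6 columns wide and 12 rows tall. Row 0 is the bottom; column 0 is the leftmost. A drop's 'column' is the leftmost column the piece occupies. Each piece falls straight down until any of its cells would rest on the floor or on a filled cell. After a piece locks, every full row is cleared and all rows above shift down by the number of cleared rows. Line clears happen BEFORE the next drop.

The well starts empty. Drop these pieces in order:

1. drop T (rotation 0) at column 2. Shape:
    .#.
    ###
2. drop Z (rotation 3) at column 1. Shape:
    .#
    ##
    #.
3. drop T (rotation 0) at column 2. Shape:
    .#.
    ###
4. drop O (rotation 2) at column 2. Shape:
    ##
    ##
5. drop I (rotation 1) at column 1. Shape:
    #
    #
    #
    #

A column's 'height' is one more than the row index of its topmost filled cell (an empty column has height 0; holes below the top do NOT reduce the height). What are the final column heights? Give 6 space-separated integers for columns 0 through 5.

Answer: 0 6 7 7 4 0

Derivation:
Drop 1: T rot0 at col 2 lands with bottom-row=0; cleared 0 line(s) (total 0); column heights now [0 0 1 2 1 0], max=2
Drop 2: Z rot3 at col 1 lands with bottom-row=0; cleared 0 line(s) (total 0); column heights now [0 2 3 2 1 0], max=3
Drop 3: T rot0 at col 2 lands with bottom-row=3; cleared 0 line(s) (total 0); column heights now [0 2 4 5 4 0], max=5
Drop 4: O rot2 at col 2 lands with bottom-row=5; cleared 0 line(s) (total 0); column heights now [0 2 7 7 4 0], max=7
Drop 5: I rot1 at col 1 lands with bottom-row=2; cleared 0 line(s) (total 0); column heights now [0 6 7 7 4 0], max=7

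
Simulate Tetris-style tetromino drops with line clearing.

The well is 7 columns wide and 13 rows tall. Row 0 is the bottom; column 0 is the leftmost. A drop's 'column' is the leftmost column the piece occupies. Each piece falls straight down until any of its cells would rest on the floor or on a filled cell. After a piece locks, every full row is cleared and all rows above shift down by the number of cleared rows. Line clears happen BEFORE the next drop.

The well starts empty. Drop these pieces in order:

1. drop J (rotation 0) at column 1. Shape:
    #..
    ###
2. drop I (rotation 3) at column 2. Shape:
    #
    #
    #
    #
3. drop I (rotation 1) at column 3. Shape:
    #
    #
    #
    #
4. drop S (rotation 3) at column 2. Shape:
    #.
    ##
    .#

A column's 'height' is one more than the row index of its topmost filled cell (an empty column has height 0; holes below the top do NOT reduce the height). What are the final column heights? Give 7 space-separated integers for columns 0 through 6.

Answer: 0 2 8 7 0 0 0

Derivation:
Drop 1: J rot0 at col 1 lands with bottom-row=0; cleared 0 line(s) (total 0); column heights now [0 2 1 1 0 0 0], max=2
Drop 2: I rot3 at col 2 lands with bottom-row=1; cleared 0 line(s) (total 0); column heights now [0 2 5 1 0 0 0], max=5
Drop 3: I rot1 at col 3 lands with bottom-row=1; cleared 0 line(s) (total 0); column heights now [0 2 5 5 0 0 0], max=5
Drop 4: S rot3 at col 2 lands with bottom-row=5; cleared 0 line(s) (total 0); column heights now [0 2 8 7 0 0 0], max=8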